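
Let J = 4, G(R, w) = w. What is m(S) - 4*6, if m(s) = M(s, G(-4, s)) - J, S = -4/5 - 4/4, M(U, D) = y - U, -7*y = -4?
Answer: -897/35 ≈ -25.629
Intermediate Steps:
y = 4/7 (y = -⅐*(-4) = 4/7 ≈ 0.57143)
M(U, D) = 4/7 - U
S = -9/5 (S = -4*⅕ - 4*¼ = -⅘ - 1 = -9/5 ≈ -1.8000)
m(s) = -24/7 - s (m(s) = (4/7 - s) - 1*4 = (4/7 - s) - 4 = -24/7 - s)
m(S) - 4*6 = (-24/7 - 1*(-9/5)) - 4*6 = (-24/7 + 9/5) - 24 = -57/35 - 24 = -897/35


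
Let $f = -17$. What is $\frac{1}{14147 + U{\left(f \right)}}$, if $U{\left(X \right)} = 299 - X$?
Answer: $\frac{1}{14463} \approx 6.9142 \cdot 10^{-5}$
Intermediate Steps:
$\frac{1}{14147 + U{\left(f \right)}} = \frac{1}{14147 + \left(299 - -17\right)} = \frac{1}{14147 + \left(299 + 17\right)} = \frac{1}{14147 + 316} = \frac{1}{14463}$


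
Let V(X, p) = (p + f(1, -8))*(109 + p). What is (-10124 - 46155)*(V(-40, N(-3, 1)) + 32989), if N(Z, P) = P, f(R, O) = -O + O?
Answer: -1862778621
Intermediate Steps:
f(R, O) = 0
V(X, p) = p*(109 + p) (V(X, p) = (p + 0)*(109 + p) = p*(109 + p))
(-10124 - 46155)*(V(-40, N(-3, 1)) + 32989) = (-10124 - 46155)*(1*(109 + 1) + 32989) = -56279*(1*110 + 32989) = -56279*(110 + 32989) = -56279*33099 = -1862778621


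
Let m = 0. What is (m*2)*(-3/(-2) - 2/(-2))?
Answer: 0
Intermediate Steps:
(m*2)*(-3/(-2) - 2/(-2)) = (0*2)*(-3/(-2) - 2/(-2)) = 0*(-3*(-½) - 2*(-½)) = 0*(3/2 + 1) = 0*(5/2) = 0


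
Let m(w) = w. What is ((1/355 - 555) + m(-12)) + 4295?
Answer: 1323441/355 ≈ 3728.0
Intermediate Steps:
((1/355 - 555) + m(-12)) + 4295 = ((1/355 - 555) - 12) + 4295 = (-197024/355 - 12) + 4295 = -201284/355 + 4295 = 1323441/355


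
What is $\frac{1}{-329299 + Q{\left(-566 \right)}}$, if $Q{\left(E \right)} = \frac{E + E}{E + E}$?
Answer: $- \frac{1}{329298} \approx -3.0368 \cdot 10^{-6}$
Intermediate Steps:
$Q{\left(E \right)} = 1$ ($Q{\left(E \right)} = \frac{2 E}{2 E} = 2 E \frac{1}{2 E} = 1$)
$\frac{1}{-329299 + Q{\left(-566 \right)}} = \frac{1}{-329299 + 1} = \frac{1}{-329298} = - \frac{1}{329298}$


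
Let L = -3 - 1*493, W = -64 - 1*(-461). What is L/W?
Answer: -496/397 ≈ -1.2494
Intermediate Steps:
W = 397 (W = -64 + 461 = 397)
L = -496 (L = -3 - 493 = -496)
L/W = -496/397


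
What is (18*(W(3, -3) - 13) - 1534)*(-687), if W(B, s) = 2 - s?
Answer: 1152786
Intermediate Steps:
(18*(W(3, -3) - 13) - 1534)*(-687) = (18*((2 - 1*(-3)) - 13) - 1534)*(-687) = (18*((2 + 3) - 13) - 1534)*(-687) = (18*(5 - 13) - 1534)*(-687) = (18*(-8) - 1534)*(-687) = (-144 - 1534)*(-687) = -1678*(-687) = 1152786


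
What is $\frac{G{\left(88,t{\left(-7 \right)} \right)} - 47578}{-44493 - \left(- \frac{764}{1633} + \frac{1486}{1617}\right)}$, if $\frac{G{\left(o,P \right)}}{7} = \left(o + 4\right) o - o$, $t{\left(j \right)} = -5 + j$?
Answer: $- \frac{22386676158}{117487671823} \approx -0.19054$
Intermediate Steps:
$G{\left(o,P \right)} = - 7 o + 7 o \left(4 + o\right)$ ($G{\left(o,P \right)} = 7 \left(\left(o + 4\right) o - o\right) = 7 \left(\left(4 + o\right) o - o\right) = 7 \left(o \left(4 + o\right) - o\right) = 7 \left(- o + o \left(4 + o\right)\right) = - 7 o + 7 o \left(4 + o\right)$)
$\frac{G{\left(88,t{\left(-7 \right)} \right)} - 47578}{-44493 - \left(- \frac{764}{1633} + \frac{1486}{1617}\right)} = \frac{7 \cdot 88 \left(3 + 88\right) - 47578}{-44493 - \left(- \frac{764}{1633} + \frac{1486}{1617}\right)} = \frac{7 \cdot 88 \cdot 91 - 47578}{-44493 - \frac{1191250}{2640561}} = \frac{56056 - 47578}{-44493 + \left(- \frac{1486}{1617} + \frac{764}{1633}\right)} = \frac{8478}{-44493 - \frac{1191250}{2640561}} = \frac{8478}{- \frac{117487671823}{2640561}} = 8478 \left(- \frac{2640561}{117487671823}\right) = - \frac{22386676158}{117487671823}$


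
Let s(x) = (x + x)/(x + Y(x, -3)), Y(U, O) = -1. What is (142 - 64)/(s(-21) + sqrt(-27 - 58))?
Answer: 9009/5363 - 4719*I*sqrt(85)/5363 ≈ 1.6798 - 8.1124*I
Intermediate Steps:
s(x) = 2*x/(-1 + x) (s(x) = (x + x)/(x - 1) = (2*x)/(-1 + x) = 2*x/(-1 + x))
(142 - 64)/(s(-21) + sqrt(-27 - 58)) = (142 - 64)/(2*(-21)/(-1 - 21) + sqrt(-27 - 58)) = 78/(2*(-21)/(-22) + sqrt(-85)) = 78/(2*(-21)*(-1/22) + I*sqrt(85)) = 78/(21/11 + I*sqrt(85))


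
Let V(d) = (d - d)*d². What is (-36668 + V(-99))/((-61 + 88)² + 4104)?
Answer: -36668/4833 ≈ -7.5870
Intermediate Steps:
V(d) = 0 (V(d) = 0*d² = 0)
(-36668 + V(-99))/((-61 + 88)² + 4104) = (-36668 + 0)/((-61 + 88)² + 4104) = -36668/(27² + 4104) = -36668/(729 + 4104) = -36668/4833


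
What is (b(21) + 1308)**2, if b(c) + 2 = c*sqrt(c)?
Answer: 1714897 + 54852*sqrt(21) ≈ 1.9663e+6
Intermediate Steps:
b(c) = -2 + c**(3/2) (b(c) = -2 + c*sqrt(c) = -2 + c**(3/2))
(b(21) + 1308)**2 = ((-2 + 21**(3/2)) + 1308)**2 = ((-2 + 21*sqrt(21)) + 1308)**2 = (1306 + 21*sqrt(21))**2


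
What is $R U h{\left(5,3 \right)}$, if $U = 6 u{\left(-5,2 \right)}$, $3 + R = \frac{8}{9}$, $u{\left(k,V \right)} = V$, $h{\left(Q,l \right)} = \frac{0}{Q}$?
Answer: $0$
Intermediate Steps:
$h{\left(Q,l \right)} = 0$
$R = - \frac{19}{9}$ ($R = -3 + \frac{8}{9} = - \frac{19}{9} \approx -2.1111$)
$U = 12$ ($U = 6 \cdot 2 = 12$)
$R U h{\left(5,3 \right)} = \left(- \frac{19}{9}\right) 12 \cdot 0 = \left(- \frac{76}{3}\right) 0 = 0$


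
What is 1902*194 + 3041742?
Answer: 3410730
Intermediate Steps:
1902*194 + 3041742 = 368988 + 3041742 = 3410730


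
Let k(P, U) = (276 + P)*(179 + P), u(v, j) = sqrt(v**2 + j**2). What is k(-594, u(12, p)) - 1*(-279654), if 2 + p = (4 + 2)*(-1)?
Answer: 411624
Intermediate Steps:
p = -8 (p = -2 + (4 + 2)*(-1) = -2 + 6*(-1) = -2 - 6 = -8)
u(v, j) = sqrt(j**2 + v**2)
k(P, U) = (179 + P)*(276 + P)
k(-594, u(12, p)) - 1*(-279654) = (49404 + (-594)**2 + 455*(-594)) - 1*(-279654) = (49404 + 352836 - 270270) + 279654 = 131970 + 279654 = 411624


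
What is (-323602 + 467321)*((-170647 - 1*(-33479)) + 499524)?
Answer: 52077441964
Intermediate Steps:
(-323602 + 467321)*((-170647 - 1*(-33479)) + 499524) = 143719*((-170647 + 33479) + 499524) = 143719*(-137168 + 499524) = 143719*362356 = 52077441964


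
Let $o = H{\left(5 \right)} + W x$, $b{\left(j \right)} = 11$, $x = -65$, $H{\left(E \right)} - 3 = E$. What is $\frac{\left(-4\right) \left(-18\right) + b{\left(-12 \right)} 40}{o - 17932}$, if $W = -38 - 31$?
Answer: $- \frac{512}{13439} \approx -0.038098$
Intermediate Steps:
$H{\left(E \right)} = 3 + E$
$W = -69$
$o = 4493$ ($o = \left(3 + 5\right) - -4485 = 8 + 4485 = 4493$)
$\frac{\left(-4\right) \left(-18\right) + b{\left(-12 \right)} 40}{o - 17932} = \frac{\left(-4\right) \left(-18\right) + 11 \cdot 40}{4493 - 17932} = \frac{72 + 440}{4493 - 17932} = \frac{512}{-13439} = 512 \left(- \frac{1}{13439}\right) = - \frac{512}{13439}$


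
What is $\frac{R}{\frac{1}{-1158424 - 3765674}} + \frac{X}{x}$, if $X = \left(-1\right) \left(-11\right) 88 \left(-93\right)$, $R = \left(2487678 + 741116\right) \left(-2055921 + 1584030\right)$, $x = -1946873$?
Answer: $\frac{14606506015835285240637540}{1946873} \approx 7.5025 \cdot 10^{18}$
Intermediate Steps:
$R = -1523638829454$ ($R = 3228794 \left(-471891\right) = -1523638829454$)
$X = -90024$ ($X = 11 \cdot 88 \left(-93\right) = 968 \left(-93\right) = -90024$)
$\frac{R}{\frac{1}{-1158424 - 3765674}} + \frac{X}{x} = - \frac{1523638829454}{\frac{1}{-1158424 - 3765674}} - \frac{90024}{-1946873} = - \frac{1523638829454}{\frac{1}{-4924098}} - - \frac{90024}{1946873} = - \frac{1523638829454}{- \frac{1}{4924098}} + \frac{90024}{1946873} = \left(-1523638829454\right) \left(-4924098\right) + \frac{90024}{1946873} = 7502546912836782492 + \frac{90024}{1946873} = \frac{14606506015835285240637540}{1946873}$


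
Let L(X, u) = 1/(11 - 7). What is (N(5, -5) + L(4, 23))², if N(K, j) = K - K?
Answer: 1/16 ≈ 0.062500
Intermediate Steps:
N(K, j) = 0
L(X, u) = ¼ (L(X, u) = 1/4 = ¼)
(N(5, -5) + L(4, 23))² = (0 + ¼)² = (¼)² = 1/16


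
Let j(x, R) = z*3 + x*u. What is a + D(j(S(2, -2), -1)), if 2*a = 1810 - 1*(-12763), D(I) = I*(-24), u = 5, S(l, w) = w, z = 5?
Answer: 14333/2 ≈ 7166.5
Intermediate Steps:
j(x, R) = 15 + 5*x (j(x, R) = 5*3 + x*5 = 15 + 5*x)
D(I) = -24*I
a = 14573/2 (a = (1810 - 1*(-12763))/2 = (1810 + 12763)/2 = (1/2)*14573 = 14573/2 ≈ 7286.5)
a + D(j(S(2, -2), -1)) = 14573/2 - 24*(15 + 5*(-2)) = 14573/2 - 24*(15 - 10) = 14573/2 - 24*5 = 14573/2 - 120 = 14333/2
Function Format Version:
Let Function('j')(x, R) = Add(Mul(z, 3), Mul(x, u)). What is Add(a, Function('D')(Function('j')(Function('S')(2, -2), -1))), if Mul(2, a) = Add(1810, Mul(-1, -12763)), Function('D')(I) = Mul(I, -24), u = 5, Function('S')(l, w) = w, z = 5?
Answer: Rational(14333, 2) ≈ 7166.5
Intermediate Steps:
Function('j')(x, R) = Add(15, Mul(5, x)) (Function('j')(x, R) = Add(Mul(5, 3), Mul(x, 5)) = Add(15, Mul(5, x)))
Function('D')(I) = Mul(-24, I)
a = Rational(14573, 2) (a = Mul(Rational(1, 2), Add(1810, Mul(-1, -12763))) = Mul(Rational(1, 2), Add(1810, 12763)) = Mul(Rational(1, 2), 14573) = Rational(14573, 2) ≈ 7286.5)
Add(a, Function('D')(Function('j')(Function('S')(2, -2), -1))) = Add(Rational(14573, 2), Mul(-24, Add(15, Mul(5, -2)))) = Add(Rational(14573, 2), Mul(-24, Add(15, -10))) = Add(Rational(14573, 2), Mul(-24, 5)) = Add(Rational(14573, 2), -120) = Rational(14333, 2)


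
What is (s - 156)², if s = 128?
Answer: 784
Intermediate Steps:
(s - 156)² = (128 - 156)² = (-28)² = 784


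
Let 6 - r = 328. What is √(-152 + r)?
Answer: I*√474 ≈ 21.772*I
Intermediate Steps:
r = -322 (r = 6 - 1*328 = 6 - 328 = -322)
√(-152 + r) = √(-152 - 322) = √(-474) = I*√474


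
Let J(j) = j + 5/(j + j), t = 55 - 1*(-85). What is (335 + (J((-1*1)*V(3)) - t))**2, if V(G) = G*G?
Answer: 11175649/324 ≈ 34493.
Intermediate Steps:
V(G) = G**2
t = 140 (t = 55 + 85 = 140)
J(j) = j + 5/(2*j)
(335 + (J((-1*1)*V(3)) - t))**2 = (335 + ((-1*1*3**2 + 5/(2*((-1*1*3**2)))) - 1*140))**2 = (335 + ((-1*9 + 5/(2*((-1*9)))) - 140))**2 = (335 + ((-9 + (5/2)/(-9)) - 140))**2 = (335 + ((-9 + (5/2)*(-1/9)) - 140))**2 = (335 + ((-9 - 5/18) - 140))**2 = (335 + (-167/18 - 140))**2 = (335 - 2687/18)**2 = (3343/18)**2 = 11175649/324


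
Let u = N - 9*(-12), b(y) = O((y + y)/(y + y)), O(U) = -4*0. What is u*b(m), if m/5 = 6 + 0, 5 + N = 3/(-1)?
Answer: 0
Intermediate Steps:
N = -8 (N = -5 + 3/(-1) = -5 + 3*(-1) = -5 - 3 = -8)
m = 30 (m = 5*(6 + 0) = 5*6 = 30)
O(U) = 0
b(y) = 0
u = 100 (u = -8 - 9*(-12) = -8 + 108 = 100)
u*b(m) = 100*0 = 0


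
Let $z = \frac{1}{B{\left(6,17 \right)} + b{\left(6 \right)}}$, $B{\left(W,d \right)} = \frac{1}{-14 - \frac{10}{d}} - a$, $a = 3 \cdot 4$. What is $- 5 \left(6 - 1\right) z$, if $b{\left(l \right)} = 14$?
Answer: $- \frac{6200}{479} \approx -12.944$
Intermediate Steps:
$a = 12$
$B{\left(W,d \right)} = -12 + \frac{1}{-14 - \frac{10}{d}}$ ($B{\left(W,d \right)} = \frac{1}{-14 - \frac{10}{d}} - 12 = -12 + \frac{1}{-14 - \frac{10}{d}}$)
$z = \frac{248}{479}$ ($z = \frac{1}{\frac{-120 - 2873}{2 \left(5 + 7 \cdot 17\right)} + 14} = \frac{1}{\frac{-120 - 2873}{2 \left(5 + 119\right)} + 14} = \frac{1}{\frac{1}{2} \cdot \frac{1}{124} \left(-2993\right) + 14} = \frac{1}{- \frac{2993}{248} + 14} = \frac{1}{\frac{479}{248}} = \frac{248}{479} \approx 0.51775$)
$- 5 \left(6 - 1\right) z = - 5 \left(6 - 1\right) \frac{248}{479} = \left(-5\right) 5 \cdot \frac{248}{479} = \left(-25\right) \frac{248}{479} = - \frac{6200}{479}$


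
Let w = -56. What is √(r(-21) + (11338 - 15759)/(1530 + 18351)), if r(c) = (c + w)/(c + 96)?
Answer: 2*I*√155201/705 ≈ 1.1176*I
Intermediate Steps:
r(c) = (-56 + c)/(96 + c) (r(c) = (c - 56)/(c + 96) = (-56 + c)/(96 + c))
√(r(-21) + (11338 - 15759)/(1530 + 18351)) = √((-56 - 21)/(96 - 21) + (11338 - 15759)/(1530 + 18351)) = √(-77/75 - 4421/19881) = √(-620804/497025) = 2*I*√155201/705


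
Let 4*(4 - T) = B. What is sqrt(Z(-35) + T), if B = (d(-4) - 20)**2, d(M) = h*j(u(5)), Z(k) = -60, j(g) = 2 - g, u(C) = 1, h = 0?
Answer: 2*I*sqrt(39) ≈ 12.49*I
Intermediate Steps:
d(M) = 0 (d(M) = 0*(2 - 1*1) = 0*(2 - 1) = 0*1 = 0)
B = 400 (B = (0 - 20)**2 = (-20)**2 = 400)
T = -96 (T = 4 - 1/4*400 = 4 - 100 = -96)
sqrt(Z(-35) + T) = sqrt(-60 - 96) = sqrt(-156) = 2*I*sqrt(39)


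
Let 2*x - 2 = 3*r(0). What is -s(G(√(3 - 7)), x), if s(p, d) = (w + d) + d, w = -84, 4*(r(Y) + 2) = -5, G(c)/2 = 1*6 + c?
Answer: 367/4 ≈ 91.750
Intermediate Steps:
G(c) = 12 + 2*c (G(c) = 2*(1*6 + c) = 2*(6 + c) = 12 + 2*c)
r(Y) = -13/4 (r(Y) = -2 + (¼)*(-5) = -2 - 5/4 = -13/4)
x = -31/8 (x = 1 + (3*(-13/4))/2 = 1 + (½)*(-39/4) = 1 - 39/8 = -31/8 ≈ -3.8750)
s(p, d) = -84 + 2*d (s(p, d) = (-84 + d) + d = -84 + 2*d)
-s(G(√(3 - 7)), x) = -(-84 + 2*(-31/8)) = -(-84 - 31/4) = -1*(-367/4) = 367/4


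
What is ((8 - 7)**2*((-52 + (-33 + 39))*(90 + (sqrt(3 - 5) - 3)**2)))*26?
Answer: -116012 + 7176*I*sqrt(2) ≈ -1.1601e+5 + 10148.0*I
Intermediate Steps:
((8 - 7)**2*((-52 + (-33 + 39))*(90 + (sqrt(3 - 5) - 3)**2)))*26 = (1**2*((-52 + 6)*(90 + (sqrt(-2) - 3)**2)))*26 = (1*(-46*(90 + (I*sqrt(2) - 3)**2)))*26 = (1*(-46*(90 + (-3 + I*sqrt(2))**2)))*26 = (1*(-4140 - 46*(-3 + I*sqrt(2))**2))*26 = (-4140 - 46*(-3 + I*sqrt(2))**2)*26 = -107640 - 1196*(-3 + I*sqrt(2))**2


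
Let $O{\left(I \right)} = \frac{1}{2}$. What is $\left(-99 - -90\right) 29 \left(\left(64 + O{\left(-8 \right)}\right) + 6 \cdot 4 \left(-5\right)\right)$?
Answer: $\frac{28971}{2} \approx 14486.0$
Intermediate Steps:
$O{\left(I \right)} = \frac{1}{2}$
$\left(-99 - -90\right) 29 \left(\left(64 + O{\left(-8 \right)}\right) + 6 \cdot 4 \left(-5\right)\right) = \left(-99 - -90\right) 29 \left(\left(64 + \frac{1}{2}\right) + 6 \cdot 4 \left(-5\right)\right) = \left(-99 + 90\right) 29 \left(\frac{129}{2} + 24 \left(-5\right)\right) = \left(-9\right) 29 \left(\frac{129}{2} - 120\right) = \left(-261\right) \left(- \frac{111}{2}\right) = \frac{28971}{2}$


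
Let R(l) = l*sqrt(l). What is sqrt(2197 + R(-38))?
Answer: sqrt(2197 - 38*I*sqrt(38)) ≈ 46.939 - 2.4953*I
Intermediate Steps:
R(l) = l**(3/2)
sqrt(2197 + R(-38)) = sqrt(2197 + (-38)**(3/2)) = sqrt(2197 - 38*I*sqrt(38))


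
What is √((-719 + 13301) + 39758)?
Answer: 2*√13085 ≈ 228.78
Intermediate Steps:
√((-719 + 13301) + 39758) = √(12582 + 39758) = √52340 = 2*√13085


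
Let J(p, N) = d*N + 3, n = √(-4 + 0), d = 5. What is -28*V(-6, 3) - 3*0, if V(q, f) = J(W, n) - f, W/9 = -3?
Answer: -280*I ≈ -280.0*I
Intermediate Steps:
n = 2*I (n = √(-4) = 2*I ≈ 2.0*I)
W = -27 (W = 9*(-3) = -27)
J(p, N) = 3 + 5*N (J(p, N) = 5*N + 3 = 3 + 5*N)
V(q, f) = 3 - f + 10*I (V(q, f) = (3 + 5*(2*I)) - f = (3 + 10*I) - f = 3 - f + 10*I)
-28*V(-6, 3) - 3*0 = -28*(3 - 1*3 + 10*I) - 3*0 = -28*(3 - 3 + 10*I) + 0 = -280*I + 0 = -280*I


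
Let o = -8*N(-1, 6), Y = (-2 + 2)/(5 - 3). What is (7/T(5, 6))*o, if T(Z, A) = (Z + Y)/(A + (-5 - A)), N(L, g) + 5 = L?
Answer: -336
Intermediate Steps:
N(L, g) = -5 + L
Y = 0 (Y = 0/2 = 0*(½) = 0)
T(Z, A) = -Z/5 (T(Z, A) = (Z + 0)/(A + (-5 - A)) = Z/(-5) = Z*(-⅕) = -Z/5)
o = 48 (o = -8*(-5 - 1) = -8*(-6) = 48)
(7/T(5, 6))*o = (7/((-⅕*5)))*48 = (7/(-1))*48 = (7*(-1))*48 = -7*48 = -336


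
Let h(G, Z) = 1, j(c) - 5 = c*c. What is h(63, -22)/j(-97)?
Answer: 1/9414 ≈ 0.00010622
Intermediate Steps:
j(c) = 5 + c**2 (j(c) = 5 + c*c = 5 + c**2)
h(63, -22)/j(-97) = 1/(5 + (-97)**2) = 1/(5 + 9409) = 1/9414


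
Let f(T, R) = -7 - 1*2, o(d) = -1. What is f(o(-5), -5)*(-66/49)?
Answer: 594/49 ≈ 12.122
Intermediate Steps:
f(T, R) = -9 (f(T, R) = -7 - 2 = -9)
f(o(-5), -5)*(-66/49) = -(-594)/49 = -9*(-66/49) = 594/49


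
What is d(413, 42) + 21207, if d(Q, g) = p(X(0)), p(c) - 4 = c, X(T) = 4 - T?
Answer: 21215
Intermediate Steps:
p(c) = 4 + c
d(Q, g) = 8 (d(Q, g) = 4 + (4 - 1*0) = 4 + (4 + 0) = 4 + 4 = 8)
d(413, 42) + 21207 = 8 + 21207 = 21215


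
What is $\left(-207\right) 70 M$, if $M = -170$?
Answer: $2463300$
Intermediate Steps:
$\left(-207\right) 70 M = \left(-207\right) 70 \left(-170\right) = \left(-14490\right) \left(-170\right) = 2463300$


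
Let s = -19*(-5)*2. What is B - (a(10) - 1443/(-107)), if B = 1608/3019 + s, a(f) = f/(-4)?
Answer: 115998983/646066 ≈ 179.55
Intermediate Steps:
a(f) = -f/4 (a(f) = f*(-1/4) = -f/4)
s = 190 (s = 95*2 = 190)
B = 575218/3019 (B = 1608/3019 + 190 = 575218/3019 ≈ 190.53)
B - (a(10) - 1443/(-107)) = 575218/3019 - (-1/4*10 - 1443/(-107)) = 575218/3019 - (-5/2 - 1443*(-1)/107) = 575218/3019 - (-5/2 - 13*(-111/107)) = 575218/3019 - (-5/2 + 1443/107) = 575218/3019 - 1*2351/214 = 575218/3019 - 2351/214 = 115998983/646066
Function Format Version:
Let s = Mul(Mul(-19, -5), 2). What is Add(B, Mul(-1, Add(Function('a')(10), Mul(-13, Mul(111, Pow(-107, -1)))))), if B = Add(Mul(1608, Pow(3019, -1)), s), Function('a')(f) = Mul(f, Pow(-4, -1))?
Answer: Rational(115998983, 646066) ≈ 179.55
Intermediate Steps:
Function('a')(f) = Mul(Rational(-1, 4), f) (Function('a')(f) = Mul(f, Rational(-1, 4)) = Mul(Rational(-1, 4), f))
s = 190 (s = Mul(95, 2) = 190)
B = Rational(575218, 3019) (B = Add(Mul(1608, Pow(3019, -1)), 190) = Add(Mul(1608, Rational(1, 3019)), 190) = Add(Rational(1608, 3019), 190) = Rational(575218, 3019) ≈ 190.53)
Add(B, Mul(-1, Add(Function('a')(10), Mul(-13, Mul(111, Pow(-107, -1)))))) = Add(Rational(575218, 3019), Mul(-1, Add(Mul(Rational(-1, 4), 10), Mul(-13, Mul(111, Pow(-107, -1)))))) = Add(Rational(575218, 3019), Mul(-1, Add(Rational(-5, 2), Mul(-13, Mul(111, Rational(-1, 107)))))) = Add(Rational(575218, 3019), Mul(-1, Add(Rational(-5, 2), Mul(-13, Rational(-111, 107))))) = Add(Rational(575218, 3019), Mul(-1, Add(Rational(-5, 2), Rational(1443, 107)))) = Add(Rational(575218, 3019), Mul(-1, Rational(2351, 214))) = Add(Rational(575218, 3019), Rational(-2351, 214)) = Rational(115998983, 646066)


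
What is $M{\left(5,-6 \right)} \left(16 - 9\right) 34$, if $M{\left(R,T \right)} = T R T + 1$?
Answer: $43078$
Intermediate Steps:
$M{\left(R,T \right)} = 1 + R T^{2}$ ($M{\left(R,T \right)} = R T T + 1 = R T^{2} + 1 = 1 + R T^{2}$)
$M{\left(5,-6 \right)} \left(16 - 9\right) 34 = \left(1 + 5 \left(-6\right)^{2}\right) \left(16 - 9\right) 34 = \left(1 + 5 \cdot 36\right) \left(16 - 9\right) 34 = \left(1 + 180\right) 7 \cdot 34 = 181 \cdot 7 \cdot 34 = 1267 \cdot 34 = 43078$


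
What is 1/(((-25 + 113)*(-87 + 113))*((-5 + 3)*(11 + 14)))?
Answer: -1/114400 ≈ -8.7413e-6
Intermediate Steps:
1/(((-25 + 113)*(-87 + 113))*((-5 + 3)*(11 + 14))) = 1/((88*26)*(-2*25)) = 1/(2288*(-50)) = 1/(-114400) = -1/114400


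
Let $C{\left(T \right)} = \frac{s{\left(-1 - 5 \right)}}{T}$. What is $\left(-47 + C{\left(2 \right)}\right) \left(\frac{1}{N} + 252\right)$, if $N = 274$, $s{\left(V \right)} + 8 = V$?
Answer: $- \frac{1864323}{137} \approx -13608.0$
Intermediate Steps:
$s{\left(V \right)} = -8 + V$
$C{\left(T \right)} = - \frac{14}{T}$ ($C{\left(T \right)} = \frac{-8 - 6}{T} = - \frac{14}{T}$)
$\left(-47 + C{\left(2 \right)}\right) \left(\frac{1}{N} + 252\right) = \left(-47 - \frac{14}{2}\right) \left(\frac{1}{274} + 252\right) = \left(-47 - 7\right) \left(\frac{1}{274} + 252\right) = \left(-47 - 7\right) \frac{69049}{274} = \left(-54\right) \frac{69049}{274} = - \frac{1864323}{137}$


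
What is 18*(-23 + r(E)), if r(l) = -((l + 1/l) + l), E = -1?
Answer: -360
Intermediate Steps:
r(l) = -1/l - 2*l (r(l) = -((l + 1/l) + l) = -(1/l + 2*l) = -1/l - 2*l)
18*(-23 + r(E)) = 18*(-23 + (-1/(-1) - 2*(-1))) = 18*(-23 + (-1*(-1) + 2)) = 18*(-23 + (1 + 2)) = 18*(-23 + 3) = 18*(-20) = -360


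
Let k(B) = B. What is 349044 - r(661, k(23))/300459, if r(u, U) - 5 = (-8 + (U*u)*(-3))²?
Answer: 34264166834/100153 ≈ 3.4212e+5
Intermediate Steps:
r(u, U) = 5 + (-8 - 3*U*u)² (r(u, U) = 5 + (-8 + (U*u)*(-3))² = 5 + (-8 - 3*U*u)²)
349044 - r(661, k(23))/300459 = 349044 - (5 + (8 + 3*23*661)²)/300459 = 349044 - (5 + (8 + 45609)²)/300459 = 349044 - (5 + 45617²)/300459 = 349044 - (5 + 2080910689)/300459 = 349044 - 2080910694/300459 = 349044 - 1*693636898/100153 = 349044 - 693636898/100153 = 34264166834/100153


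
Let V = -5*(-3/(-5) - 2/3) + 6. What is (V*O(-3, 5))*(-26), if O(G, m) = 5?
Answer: -2470/3 ≈ -823.33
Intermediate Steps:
V = 19/3 (V = -5*(-3*(-1/5) - 2*1/3) + 6 = -5*(3/5 - 2/3) + 6 = -5*(-1/15) + 6 = 1/3 + 6 = 19/3 ≈ 6.3333)
(V*O(-3, 5))*(-26) = ((19/3)*5)*(-26) = (95/3)*(-26) = -2470/3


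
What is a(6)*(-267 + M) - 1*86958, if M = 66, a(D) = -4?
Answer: -86154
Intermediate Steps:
a(6)*(-267 + M) - 1*86958 = -4*(-267 + 66) - 1*86958 = -4*(-201) - 86958 = 804 - 86958 = -86154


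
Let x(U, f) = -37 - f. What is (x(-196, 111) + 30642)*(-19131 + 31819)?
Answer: 386907872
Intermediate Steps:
(x(-196, 111) + 30642)*(-19131 + 31819) = ((-37 - 1*111) + 30642)*(-19131 + 31819) = ((-37 - 111) + 30642)*12688 = (-148 + 30642)*12688 = 30494*12688 = 386907872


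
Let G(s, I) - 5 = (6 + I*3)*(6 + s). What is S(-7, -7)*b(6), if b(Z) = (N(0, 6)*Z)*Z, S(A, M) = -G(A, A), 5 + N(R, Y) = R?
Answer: 3600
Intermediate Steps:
N(R, Y) = -5 + R
G(s, I) = 5 + (6 + s)*(6 + 3*I) (G(s, I) = 5 + (6 + I*3)*(6 + s) = 5 + (6 + 3*I)*(6 + s) = 5 + (6 + s)*(6 + 3*I))
S(A, M) = -41 - 24*A - 3*A² (S(A, M) = -(41 + 6*A + 18*A + 3*A*A) = -(41 + 6*A + 18*A + 3*A²) = -(41 + 3*A² + 24*A) = -41 - 24*A - 3*A²)
b(Z) = -5*Z² (b(Z) = ((-5 + 0)*Z)*Z = (-5*Z)*Z = -5*Z²)
S(-7, -7)*b(6) = (-41 - 24*(-7) - 3*(-7)²)*(-5*6²) = (-41 + 168 - 3*49)*(-5*36) = (-41 + 168 - 147)*(-180) = -20*(-180) = 3600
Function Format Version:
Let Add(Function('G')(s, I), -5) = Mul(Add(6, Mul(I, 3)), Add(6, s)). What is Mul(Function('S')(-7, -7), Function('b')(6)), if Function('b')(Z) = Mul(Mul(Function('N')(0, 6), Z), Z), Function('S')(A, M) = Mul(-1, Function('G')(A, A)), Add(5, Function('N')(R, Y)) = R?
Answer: 3600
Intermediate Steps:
Function('N')(R, Y) = Add(-5, R)
Function('G')(s, I) = Add(5, Mul(Add(6, s), Add(6, Mul(3, I)))) (Function('G')(s, I) = Add(5, Mul(Add(6, Mul(I, 3)), Add(6, s))) = Add(5, Mul(Add(6, Mul(3, I)), Add(6, s))) = Add(5, Mul(Add(6, s), Add(6, Mul(3, I)))))
Function('S')(A, M) = Add(-41, Mul(-24, A), Mul(-3, Pow(A, 2))) (Function('S')(A, M) = Mul(-1, Add(41, Mul(6, A), Mul(18, A), Mul(3, A, A))) = Mul(-1, Add(41, Mul(6, A), Mul(18, A), Mul(3, Pow(A, 2)))) = Mul(-1, Add(41, Mul(3, Pow(A, 2)), Mul(24, A))) = Add(-41, Mul(-24, A), Mul(-3, Pow(A, 2))))
Function('b')(Z) = Mul(-5, Pow(Z, 2)) (Function('b')(Z) = Mul(Mul(Add(-5, 0), Z), Z) = Mul(Mul(-5, Z), Z) = Mul(-5, Pow(Z, 2)))
Mul(Function('S')(-7, -7), Function('b')(6)) = Mul(Add(-41, Mul(-24, -7), Mul(-3, Pow(-7, 2))), Mul(-5, Pow(6, 2))) = Mul(Add(-41, 168, Mul(-3, 49)), Mul(-5, 36)) = Mul(Add(-41, 168, -147), -180) = Mul(-20, -180) = 3600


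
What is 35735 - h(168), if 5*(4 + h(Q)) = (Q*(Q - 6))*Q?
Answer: -4393593/5 ≈ -8.7872e+5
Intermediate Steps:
h(Q) = -4 + Q**2*(-6 + Q)/5 (h(Q) = -4 + ((Q*(Q - 6))*Q)/5 = -4 + ((Q*(-6 + Q))*Q)/5 = -4 + (Q**2*(-6 + Q))/5 = -4 + Q**2*(-6 + Q)/5)
35735 - h(168) = 35735 - (-4 - 6/5*168**2 + (1/5)*168**3) = 35735 - (-4 - 6/5*28224 + (1/5)*4741632) = 35735 - (-4 - 169344/5 + 4741632/5) = 35735 - 1*4572268/5 = 35735 - 4572268/5 = -4393593/5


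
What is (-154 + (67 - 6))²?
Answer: 8649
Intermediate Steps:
(-154 + (67 - 6))² = (-154 + 61)² = (-93)² = 8649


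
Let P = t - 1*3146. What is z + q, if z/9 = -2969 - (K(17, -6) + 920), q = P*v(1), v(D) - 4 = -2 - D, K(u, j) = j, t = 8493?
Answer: -29600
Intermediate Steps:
v(D) = 2 - D (v(D) = 4 + (-2 - D) = 2 - D)
P = 5347 (P = 8493 - 1*3146 = 8493 - 3146 = 5347)
q = 5347 (q = 5347*(2 - 1*1) = 5347*(2 - 1) = 5347*1 = 5347)
z = -34947 (z = 9*(-2969 - (-6 + 920)) = 9*(-2969 - 1*914) = 9*(-2969 - 914) = 9*(-3883) = -34947)
z + q = -34947 + 5347 = -29600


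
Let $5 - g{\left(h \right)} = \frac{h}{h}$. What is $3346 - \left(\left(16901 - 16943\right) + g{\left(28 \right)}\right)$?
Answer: $3384$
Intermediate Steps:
$g{\left(h \right)} = 4$ ($g{\left(h \right)} = 5 - \frac{h}{h} = 5 - 1 = 4$)
$3346 - \left(\left(16901 - 16943\right) + g{\left(28 \right)}\right) = 3346 - \left(\left(16901 - 16943\right) + 4\right) = 3346 - \left(-42 + 4\right) = 3346 - -38 = 3346 + 38 = 3384$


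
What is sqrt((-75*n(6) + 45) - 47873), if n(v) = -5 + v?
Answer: I*sqrt(47903) ≈ 218.87*I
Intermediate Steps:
sqrt((-75*n(6) + 45) - 47873) = sqrt((-75*(-5 + 6) + 45) - 47873) = sqrt((-75*1 + 45) - 47873) = sqrt((-75 + 45) - 47873) = sqrt(-30 - 47873) = sqrt(-47903) = I*sqrt(47903)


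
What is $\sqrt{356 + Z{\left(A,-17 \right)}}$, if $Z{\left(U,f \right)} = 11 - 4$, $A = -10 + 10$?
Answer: $11 \sqrt{3} \approx 19.053$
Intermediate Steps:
$A = 0$
$Z{\left(U,f \right)} = 7$
$\sqrt{356 + Z{\left(A,-17 \right)}} = \sqrt{356 + 7} = \sqrt{363} = 11 \sqrt{3}$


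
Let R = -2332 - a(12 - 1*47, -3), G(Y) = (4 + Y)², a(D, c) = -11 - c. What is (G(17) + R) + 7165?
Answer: 5282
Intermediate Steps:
R = -2324 (R = -2332 - (-11 - 1*(-3)) = -2332 - (-11 + 3) = -2332 - 1*(-8) = -2332 + 8 = -2324)
(G(17) + R) + 7165 = ((4 + 17)² - 2324) + 7165 = (21² - 2324) + 7165 = (441 - 2324) + 7165 = -1883 + 7165 = 5282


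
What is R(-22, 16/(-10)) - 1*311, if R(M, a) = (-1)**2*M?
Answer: -333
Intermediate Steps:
R(M, a) = M (R(M, a) = 1*M = M)
R(-22, 16/(-10)) - 1*311 = -22 - 1*311 = -22 - 311 = -333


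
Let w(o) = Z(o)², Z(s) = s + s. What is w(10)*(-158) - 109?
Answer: -63309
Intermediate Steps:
Z(s) = 2*s
w(o) = 4*o² (w(o) = (2*o)² = 4*o²)
w(10)*(-158) - 109 = (4*10²)*(-158) - 109 = (4*100)*(-158) - 109 = 400*(-158) - 109 = -63200 - 109 = -63309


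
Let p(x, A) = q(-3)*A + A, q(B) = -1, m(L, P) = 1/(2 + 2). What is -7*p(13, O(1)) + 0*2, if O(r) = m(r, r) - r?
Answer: 0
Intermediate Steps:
m(L, P) = ¼ (m(L, P) = 1/4 = ¼)
O(r) = ¼ - r
p(x, A) = 0 (p(x, A) = -A + A = 0)
-7*p(13, O(1)) + 0*2 = -7*0 + 0*2 = 0 + 0 = 0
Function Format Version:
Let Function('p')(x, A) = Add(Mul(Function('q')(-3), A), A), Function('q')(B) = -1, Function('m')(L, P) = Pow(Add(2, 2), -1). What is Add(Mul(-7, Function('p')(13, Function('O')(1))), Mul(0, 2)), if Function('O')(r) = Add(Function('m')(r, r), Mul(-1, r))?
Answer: 0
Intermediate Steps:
Function('m')(L, P) = Rational(1, 4) (Function('m')(L, P) = Pow(4, -1) = Rational(1, 4))
Function('O')(r) = Add(Rational(1, 4), Mul(-1, r))
Function('p')(x, A) = 0 (Function('p')(x, A) = Add(Mul(-1, A), A) = 0)
Add(Mul(-7, Function('p')(13, Function('O')(1))), Mul(0, 2)) = Add(Mul(-7, 0), Mul(0, 2)) = Add(0, 0) = 0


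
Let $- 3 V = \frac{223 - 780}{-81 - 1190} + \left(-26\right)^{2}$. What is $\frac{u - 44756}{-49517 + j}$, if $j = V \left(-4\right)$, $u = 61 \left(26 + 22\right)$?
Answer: $\frac{159490164}{185369309} \approx 0.86039$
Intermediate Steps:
$u = 2928$ ($u = 61 \cdot 48 = 2928$)
$V = - \frac{859753}{3813}$ ($V = - \frac{\frac{223 - 780}{-81 - 1190} + \left(-26\right)^{2}}{3} = - \frac{- \frac{557}{-1271} + 676}{3} = - \frac{\left(-557\right) \left(- \frac{1}{1271}\right) + 676}{3} = - \frac{\frac{557}{1271} + 676}{3} = \left(- \frac{1}{3}\right) \frac{859753}{1271} = - \frac{859753}{3813} \approx -225.48$)
$j = \frac{3439012}{3813}$ ($j = \left(- \frac{859753}{3813}\right) \left(-4\right) = \frac{3439012}{3813} \approx 901.92$)
$\frac{u - 44756}{-49517 + j} = \frac{2928 - 44756}{-49517 + \frac{3439012}{3813}} = - \frac{41828}{- \frac{185369309}{3813}} = \left(-41828\right) \left(- \frac{3813}{185369309}\right) = \frac{159490164}{185369309}$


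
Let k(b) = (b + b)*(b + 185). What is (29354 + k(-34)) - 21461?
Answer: -2375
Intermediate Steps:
k(b) = 2*b*(185 + b) (k(b) = (2*b)*(185 + b) = 2*b*(185 + b))
(29354 + k(-34)) - 21461 = (29354 + 2*(-34)*(185 - 34)) - 21461 = (29354 + 2*(-34)*151) - 21461 = (29354 - 10268) - 21461 = 19086 - 21461 = -2375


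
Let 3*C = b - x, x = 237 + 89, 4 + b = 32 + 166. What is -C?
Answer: 44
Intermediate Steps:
b = 194 (b = -4 + (32 + 166) = -4 + 198 = 194)
x = 326
C = -44 (C = (194 - 1*326)/3 = (194 - 326)/3 = (1/3)*(-132) = -44)
-C = -1*(-44) = 44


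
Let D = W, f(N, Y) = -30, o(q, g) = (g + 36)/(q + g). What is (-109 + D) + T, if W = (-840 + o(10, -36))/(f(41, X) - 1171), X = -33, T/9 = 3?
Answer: -97642/1201 ≈ -81.301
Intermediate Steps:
T = 27 (T = 9*3 = 27)
o(q, g) = (36 + g)/(g + q)
W = 840/1201 (W = (-840 + (36 - 36)/(-36 + 10))/(-30 - 1171) = (-840 + 0/(-26))/(-1201) = (-840 - 1/26*0)*(-1/1201) = (-840 + 0)*(-1/1201) = -840*(-1/1201) = 840/1201 ≈ 0.69942)
D = 840/1201 ≈ 0.69942
(-109 + D) + T = (-109 + 840/1201) + 27 = -130069/1201 + 27 = -97642/1201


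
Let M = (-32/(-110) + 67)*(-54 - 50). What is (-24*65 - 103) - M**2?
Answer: -148156119791/3025 ≈ -4.8977e+7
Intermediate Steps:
M = -384904/55 (M = (-32*(-1/110) + 67)*(-104) = (16/55 + 67)*(-104) = (3701/55)*(-104) = -384904/55 ≈ -6998.3)
(-24*65 - 103) - M**2 = (-24*65 - 103) - (-384904/55)**2 = (-1560 - 103) - 1*148151089216/3025 = -1663 - 148151089216/3025 = -148156119791/3025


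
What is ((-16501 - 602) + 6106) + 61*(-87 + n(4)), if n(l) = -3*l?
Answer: -17036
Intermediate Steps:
((-16501 - 602) + 6106) + 61*(-87 + n(4)) = ((-16501 - 602) + 6106) + 61*(-87 - 3*4) = (-17103 + 6106) + 61*(-87 - 12) = -10997 + 61*(-99) = -10997 - 6039 = -17036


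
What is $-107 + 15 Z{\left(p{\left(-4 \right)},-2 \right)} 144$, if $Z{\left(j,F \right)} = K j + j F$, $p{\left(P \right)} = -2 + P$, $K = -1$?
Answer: $38773$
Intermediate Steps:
$Z{\left(j,F \right)} = - j + F j$ ($Z{\left(j,F \right)} = - j + j F = - j + F j$)
$-107 + 15 Z{\left(p{\left(-4 \right)},-2 \right)} 144 = -107 + 15 \left(-2 - 4\right) \left(-1 - 2\right) 144 = -107 + 15 \left(\left(-6\right) \left(-3\right)\right) 144 = -107 + 15 \cdot 18 \cdot 144 = -107 + 270 \cdot 144 = -107 + 38880 = 38773$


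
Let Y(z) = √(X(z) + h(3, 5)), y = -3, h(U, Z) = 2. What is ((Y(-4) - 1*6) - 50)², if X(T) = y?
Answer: (56 - I)² ≈ 3135.0 - 112.0*I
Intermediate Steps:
X(T) = -3
Y(z) = I (Y(z) = √(-3 + 2) = √(-1) = I)
((Y(-4) - 1*6) - 50)² = ((I - 1*6) - 50)² = ((I - 6) - 50)² = ((-6 + I) - 50)² = (-56 + I)²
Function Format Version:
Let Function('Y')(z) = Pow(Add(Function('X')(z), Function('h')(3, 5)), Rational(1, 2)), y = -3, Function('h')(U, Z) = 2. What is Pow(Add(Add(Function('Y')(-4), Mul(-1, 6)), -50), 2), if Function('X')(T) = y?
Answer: Pow(Add(56, Mul(-1, I)), 2) ≈ Add(3135.0, Mul(-112.00, I))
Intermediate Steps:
Function('X')(T) = -3
Function('Y')(z) = I (Function('Y')(z) = Pow(Add(-3, 2), Rational(1, 2)) = Pow(-1, Rational(1, 2)) = I)
Pow(Add(Add(Function('Y')(-4), Mul(-1, 6)), -50), 2) = Pow(Add(Add(I, Mul(-1, 6)), -50), 2) = Pow(Add(Add(I, -6), -50), 2) = Pow(Add(Add(-6, I), -50), 2) = Pow(Add(-56, I), 2)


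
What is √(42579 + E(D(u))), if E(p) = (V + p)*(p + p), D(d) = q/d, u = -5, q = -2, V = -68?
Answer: √1063123/5 ≈ 206.22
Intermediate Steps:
D(d) = -2/d
E(p) = 2*p*(-68 + p) (E(p) = (-68 + p)*(p + p) = (-68 + p)*(2*p) = 2*p*(-68 + p))
√(42579 + E(D(u))) = √(42579 + 2*(-2/(-5))*(-68 - 2/(-5))) = √(42579 + 2*(-2*(-⅕))*(-68 - 2*(-⅕))) = √(42579 + 2*(⅖)*(-68 + ⅖)) = √(42579 + 2*(⅖)*(-338/5)) = √(42579 - 1352/25) = √(1063123/25) = √1063123/5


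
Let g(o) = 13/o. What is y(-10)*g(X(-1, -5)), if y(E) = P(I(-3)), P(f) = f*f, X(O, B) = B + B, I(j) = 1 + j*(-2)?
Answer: -637/10 ≈ -63.700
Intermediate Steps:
I(j) = 1 - 2*j
X(O, B) = 2*B
P(f) = f²
y(E) = 49 (y(E) = (1 - 2*(-3))² = (1 + 6)² = 7² = 49)
y(-10)*g(X(-1, -5)) = 49*(13/((2*(-5)))) = 49*(13/(-10)) = 49*(13*(-⅒)) = 49*(-13/10) = -637/10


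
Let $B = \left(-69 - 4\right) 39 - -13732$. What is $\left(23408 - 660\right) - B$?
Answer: $11863$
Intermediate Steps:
$B = 10885$ ($B = \left(-73\right) 39 + 13732 = -2847 + 13732 = 10885$)
$\left(23408 - 660\right) - B = \left(23408 - 660\right) - 10885 = 22748 - 10885 = 11863$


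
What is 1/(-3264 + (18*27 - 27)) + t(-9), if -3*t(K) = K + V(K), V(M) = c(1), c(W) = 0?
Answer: 8414/2805 ≈ 2.9996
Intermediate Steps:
V(M) = 0
t(K) = -K/3 (t(K) = -(K + 0)/3 = -K/3)
1/(-3264 + (18*27 - 27)) + t(-9) = 1/(-3264 + (18*27 - 27)) - 1/3*(-9) = 1/(-3264 + (486 - 27)) + 3 = 1/(-3264 + 459) + 3 = 1/(-2805) + 3 = -1/2805 + 3 = 8414/2805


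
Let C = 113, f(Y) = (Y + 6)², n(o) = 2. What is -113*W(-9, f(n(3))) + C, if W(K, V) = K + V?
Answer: -6102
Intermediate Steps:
f(Y) = (6 + Y)²
-113*W(-9, f(n(3))) + C = -113*(-9 + (6 + 2)²) + 113 = -113*(-9 + 8²) + 113 = -113*(-9 + 64) + 113 = -113*55 + 113 = -6215 + 113 = -6102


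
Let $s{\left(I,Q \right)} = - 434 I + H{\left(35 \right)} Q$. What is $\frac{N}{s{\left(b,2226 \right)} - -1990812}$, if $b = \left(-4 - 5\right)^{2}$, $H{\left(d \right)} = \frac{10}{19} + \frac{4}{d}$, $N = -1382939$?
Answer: $- \frac{131379205}{185922978} \approx -0.70663$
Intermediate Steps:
$H{\left(d \right)} = \frac{10}{19} + \frac{4}{d}$ ($H{\left(d \right)} = 10 \cdot \frac{1}{19} + \frac{4}{d} = \frac{10}{19} + \frac{4}{d}$)
$b = 81$ ($b = \left(-9\right)^{2} = 81$)
$s{\left(I,Q \right)} = - 434 I + \frac{426 Q}{665}$ ($s{\left(I,Q \right)} = - 434 I + \left(\frac{10}{19} + \frac{4}{35}\right) Q = - 434 I + \frac{426 Q}{665}$)
$\frac{N}{s{\left(b,2226 \right)} - -1990812} = - \frac{1382939}{\left(\left(-434\right) 81 + \frac{426}{665} \cdot 2226\right) - -1990812} = - \frac{1382939}{\left(-35154 + \frac{135468}{95}\right) + 1990812} = - \frac{1382939}{- \frac{3204162}{95} + 1990812} = - \frac{1382939}{\frac{185922978}{95}} = \left(-1382939\right) \frac{95}{185922978} = - \frac{131379205}{185922978}$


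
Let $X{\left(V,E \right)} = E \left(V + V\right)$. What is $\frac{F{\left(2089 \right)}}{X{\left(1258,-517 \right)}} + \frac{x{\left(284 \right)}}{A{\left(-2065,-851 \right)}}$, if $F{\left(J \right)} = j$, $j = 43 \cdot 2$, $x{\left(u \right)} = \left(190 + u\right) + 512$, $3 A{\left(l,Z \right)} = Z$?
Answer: $- \frac{51996713}{14958878} \approx -3.476$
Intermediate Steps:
$A{\left(l,Z \right)} = \frac{Z}{3}$
$x{\left(u \right)} = 702 + u$
$X{\left(V,E \right)} = 2 E V$ ($X{\left(V,E \right)} = E 2 V = 2 E V$)
$j = 86$
$F{\left(J \right)} = 86$
$\frac{F{\left(2089 \right)}}{X{\left(1258,-517 \right)}} + \frac{x{\left(284 \right)}}{A{\left(-2065,-851 \right)}} = \frac{86}{2 \left(-517\right) 1258} + \frac{702 + 284}{\frac{1}{3} \left(-851\right)} = \frac{86}{-1300772} + \frac{986}{- \frac{851}{3}} = 86 \left(- \frac{1}{1300772}\right) + 986 \left(- \frac{3}{851}\right) = - \frac{43}{650386} - \frac{2958}{851} = - \frac{51996713}{14958878}$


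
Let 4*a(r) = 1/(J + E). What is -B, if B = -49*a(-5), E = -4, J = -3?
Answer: -7/4 ≈ -1.7500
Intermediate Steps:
a(r) = -1/28 (a(r) = 1/(4*(-3 - 4)) = (1/4)/(-7) = (1/4)*(-1/7) = -1/28)
B = 7/4 (B = -49*(-1/28) = 7/4 ≈ 1.7500)
-B = -1*7/4 = -7/4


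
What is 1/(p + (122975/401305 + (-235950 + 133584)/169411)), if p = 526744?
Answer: 1236099661/651107711712513 ≈ 1.8985e-6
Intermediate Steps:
1/(p + (122975/401305 + (-235950 + 133584)/169411)) = 1/(526744 + (122975/401305 + (-235950 + 133584)/169411)) = 1/(526744 + (122975*(1/401305) - 102366*1/169411)) = 1/(526744 + (24595/80261 - 9306/15401)) = 1/(526744 - 368121271/1236099661) = 1/(651107711712513/1236099661) = 1236099661/651107711712513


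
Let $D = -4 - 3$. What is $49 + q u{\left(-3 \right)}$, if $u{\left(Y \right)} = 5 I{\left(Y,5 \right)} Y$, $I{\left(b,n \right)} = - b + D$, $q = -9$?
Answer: $-491$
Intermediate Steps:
$D = -7$
$I{\left(b,n \right)} = -7 - b$ ($I{\left(b,n \right)} = - b - 7 = -7 - b$)
$u{\left(Y \right)} = Y \left(-35 - 5 Y\right)$ ($u{\left(Y \right)} = 5 \left(-7 - Y\right) Y = \left(-35 - 5 Y\right) Y = Y \left(-35 - 5 Y\right)$)
$49 + q u{\left(-3 \right)} = 49 - 9 \left(\left(-5\right) \left(-3\right) \left(7 - 3\right)\right) = 49 - 9 \left(\left(-5\right) \left(-3\right) 4\right) = 49 - 540 = -491$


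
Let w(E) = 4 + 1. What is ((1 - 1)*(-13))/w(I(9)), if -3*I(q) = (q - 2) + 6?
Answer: 0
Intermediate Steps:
I(q) = -4/3 - q/3 (I(q) = -((q - 2) + 6)/3 = -((-2 + q) + 6)/3 = -(4 + q)/3 = -4/3 - q/3)
w(E) = 5
((1 - 1)*(-13))/w(I(9)) = ((1 - 1)*(-13))/5 = (0*(-13))/5 = (⅕)*0 = 0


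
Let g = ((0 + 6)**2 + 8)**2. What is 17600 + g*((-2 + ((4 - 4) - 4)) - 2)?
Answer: 2112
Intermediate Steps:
g = 1936 (g = (6**2 + 8)**2 = (36 + 8)**2 = 44**2 = 1936)
17600 + g*((-2 + ((4 - 4) - 4)) - 2) = 17600 + 1936*((-2 + ((4 - 4) - 4)) - 2) = 17600 + 1936*((-2 + (0 - 4)) - 2) = 17600 + 1936*((-2 - 4) - 2) = 17600 + 1936*(-6 - 2) = 17600 + 1936*(-8) = 17600 - 15488 = 2112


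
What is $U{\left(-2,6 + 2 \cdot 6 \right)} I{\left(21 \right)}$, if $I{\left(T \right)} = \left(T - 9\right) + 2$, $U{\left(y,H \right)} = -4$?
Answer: $-56$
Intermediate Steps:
$I{\left(T \right)} = -7 + T$ ($I{\left(T \right)} = \left(-9 + T\right) + 2 = -7 + T$)
$U{\left(-2,6 + 2 \cdot 6 \right)} I{\left(21 \right)} = - 4 \left(-7 + 21\right) = \left(-4\right) 14 = -56$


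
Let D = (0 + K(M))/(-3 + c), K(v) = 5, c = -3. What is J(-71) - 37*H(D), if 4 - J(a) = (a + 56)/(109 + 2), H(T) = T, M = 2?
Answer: 7763/222 ≈ 34.968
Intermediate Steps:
D = -5/6 (D = (0 + 5)/(-3 - 3) = 5/(-6) = 5*(-1/6) = -5/6 ≈ -0.83333)
J(a) = 388/111 - a/111 (J(a) = 4 - (a + 56)/(109 + 2) = 4 - (56 + a)/111 = 4 - (56/111 + a/111) = 4 + (-56/111 - a/111) = 388/111 - a/111)
J(-71) - 37*H(D) = (388/111 - 1/111*(-71)) - 37*(-5/6) = (388/111 + 71/111) + 185/6 = 153/37 + 185/6 = 7763/222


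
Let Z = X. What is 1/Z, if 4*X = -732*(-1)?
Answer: 1/183 ≈ 0.0054645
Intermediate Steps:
X = 183 (X = (-732*(-1))/4 = (1/4)*732 = 183)
Z = 183
1/Z = 1/183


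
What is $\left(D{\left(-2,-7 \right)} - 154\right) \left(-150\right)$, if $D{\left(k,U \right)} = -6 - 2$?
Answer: $24300$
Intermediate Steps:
$D{\left(k,U \right)} = -8$
$\left(D{\left(-2,-7 \right)} - 154\right) \left(-150\right) = \left(-8 - 154\right) \left(-150\right) = \left(-162\right) \left(-150\right) = 24300$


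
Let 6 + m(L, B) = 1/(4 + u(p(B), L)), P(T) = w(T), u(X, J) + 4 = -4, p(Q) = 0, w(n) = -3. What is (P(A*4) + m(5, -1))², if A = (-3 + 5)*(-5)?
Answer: 1369/16 ≈ 85.563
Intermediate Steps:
A = -10 (A = 2*(-5) = -10)
u(X, J) = -8 (u(X, J) = -4 - 4 = -8)
P(T) = -3
m(L, B) = -25/4 (m(L, B) = -6 + 1/(4 - 8) = -6 + 1/(-4) = -6 - ¼ = -25/4)
(P(A*4) + m(5, -1))² = (-3 - 25/4)² = (-37/4)² = 1369/16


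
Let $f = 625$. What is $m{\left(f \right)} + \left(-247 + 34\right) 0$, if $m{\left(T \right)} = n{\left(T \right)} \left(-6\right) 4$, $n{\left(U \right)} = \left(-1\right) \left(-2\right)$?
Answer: $-48$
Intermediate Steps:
$n{\left(U \right)} = 2$
$m{\left(T \right)} = -48$ ($m{\left(T \right)} = 2 \left(-6\right) 4 = \left(-12\right) 4 = -48$)
$m{\left(f \right)} + \left(-247 + 34\right) 0 = -48 + \left(-247 + 34\right) 0 = -48 - 0 = -48 + 0 = -48$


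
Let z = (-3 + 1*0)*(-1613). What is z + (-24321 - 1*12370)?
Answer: -31852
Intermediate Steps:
z = 4839 (z = (-3 + 0)*(-1613) = -3*(-1613) = 4839)
z + (-24321 - 1*12370) = 4839 + (-24321 - 1*12370) = 4839 + (-24321 - 12370) = 4839 - 36691 = -31852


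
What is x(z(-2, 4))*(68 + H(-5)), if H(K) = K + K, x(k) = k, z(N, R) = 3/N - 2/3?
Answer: -377/3 ≈ -125.67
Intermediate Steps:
z(N, R) = -⅔ + 3/N (z(N, R) = 3/N - 2*⅓ = 3/N - ⅔ = -⅔ + 3/N)
H(K) = 2*K
x(z(-2, 4))*(68 + H(-5)) = (-⅔ + 3/(-2))*(68 + 2*(-5)) = (-⅔ + 3*(-½))*(68 - 10) = (-⅔ - 3/2)*58 = -13/6*58 = -377/3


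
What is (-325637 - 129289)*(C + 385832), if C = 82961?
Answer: -213266124318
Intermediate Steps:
(-325637 - 129289)*(C + 385832) = (-325637 - 129289)*(82961 + 385832) = -454926*468793 = -213266124318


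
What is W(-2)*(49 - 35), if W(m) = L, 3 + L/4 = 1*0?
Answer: -168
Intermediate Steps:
L = -12 (L = -12 + 4*(1*0) = -12 + 4*0 = -12 + 0 = -12)
W(m) = -12
W(-2)*(49 - 35) = -12*(49 - 35) = -12*14 = -168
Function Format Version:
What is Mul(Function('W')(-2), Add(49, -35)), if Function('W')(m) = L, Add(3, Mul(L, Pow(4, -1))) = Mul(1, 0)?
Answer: -168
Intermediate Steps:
L = -12 (L = Add(-12, Mul(4, Mul(1, 0))) = Add(-12, Mul(4, 0)) = Add(-12, 0) = -12)
Function('W')(m) = -12
Mul(Function('W')(-2), Add(49, -35)) = Mul(-12, Add(49, -35)) = Mul(-12, 14) = -168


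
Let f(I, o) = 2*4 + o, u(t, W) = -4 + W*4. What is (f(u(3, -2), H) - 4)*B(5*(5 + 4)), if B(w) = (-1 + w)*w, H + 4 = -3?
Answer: -5940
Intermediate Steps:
H = -7 (H = -4 - 3 = -7)
u(t, W) = -4 + 4*W
f(I, o) = 8 + o
B(w) = w*(-1 + w)
(f(u(3, -2), H) - 4)*B(5*(5 + 4)) = ((8 - 7) - 4)*((5*(5 + 4))*(-1 + 5*(5 + 4))) = (1 - 4)*((5*9)*(-1 + 5*9)) = -135*(-1 + 45) = -135*44 = -3*1980 = -5940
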